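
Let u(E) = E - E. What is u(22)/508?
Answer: 0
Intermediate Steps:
u(E) = 0
u(22)/508 = 0/508 = 0*(1/508) = 0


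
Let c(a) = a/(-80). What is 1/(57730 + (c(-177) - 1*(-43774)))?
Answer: 80/8120497 ≈ 9.8516e-6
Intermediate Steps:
c(a) = -a/80 (c(a) = a*(-1/80) = -a/80)
1/(57730 + (c(-177) - 1*(-43774))) = 1/(57730 + (-1/80*(-177) - 1*(-43774))) = 1/(57730 + (177/80 + 43774)) = 1/(57730 + 3502097/80) = 1/(8120497/80) = 80/8120497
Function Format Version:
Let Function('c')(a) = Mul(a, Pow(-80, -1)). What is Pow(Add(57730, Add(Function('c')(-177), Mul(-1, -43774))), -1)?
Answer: Rational(80, 8120497) ≈ 9.8516e-6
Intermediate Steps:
Function('c')(a) = Mul(Rational(-1, 80), a) (Function('c')(a) = Mul(a, Rational(-1, 80)) = Mul(Rational(-1, 80), a))
Pow(Add(57730, Add(Function('c')(-177), Mul(-1, -43774))), -1) = Pow(Add(57730, Add(Mul(Rational(-1, 80), -177), Mul(-1, -43774))), -1) = Pow(Add(57730, Add(Rational(177, 80), 43774)), -1) = Pow(Add(57730, Rational(3502097, 80)), -1) = Pow(Rational(8120497, 80), -1) = Rational(80, 8120497)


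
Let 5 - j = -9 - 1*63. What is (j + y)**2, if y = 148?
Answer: 50625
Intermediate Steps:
j = 77 (j = 5 - (-9 - 1*63) = 5 - (-9 - 63) = 5 - 1*(-72) = 5 + 72 = 77)
(j + y)**2 = (77 + 148)**2 = 225**2 = 50625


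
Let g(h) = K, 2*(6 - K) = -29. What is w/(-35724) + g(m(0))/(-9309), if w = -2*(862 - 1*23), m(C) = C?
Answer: 413560/9237631 ≈ 0.044769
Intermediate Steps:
K = 41/2 (K = 6 - ½*(-29) = 6 + 29/2 = 41/2 ≈ 20.500)
g(h) = 41/2
w = -1678 (w = -2*(862 - 23) = -2*839 = -1678)
w/(-35724) + g(m(0))/(-9309) = -1678/(-35724) + (41/2)/(-9309) = -1678*(-1/35724) + (41/2)*(-1/9309) = 839/17862 - 41/18618 = 413560/9237631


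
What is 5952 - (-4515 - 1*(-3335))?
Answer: 7132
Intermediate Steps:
5952 - (-4515 - 1*(-3335)) = 5952 - (-4515 + 3335) = 5952 - 1*(-1180) = 5952 + 1180 = 7132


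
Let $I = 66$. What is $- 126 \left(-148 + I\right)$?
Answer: $10332$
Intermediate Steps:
$- 126 \left(-148 + I\right) = - 126 \left(-148 + 66\right) = \left(-126\right) \left(-82\right) = 10332$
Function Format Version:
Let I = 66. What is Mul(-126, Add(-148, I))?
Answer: 10332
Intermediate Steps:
Mul(-126, Add(-148, I)) = Mul(-126, Add(-148, 66)) = Mul(-126, -82) = 10332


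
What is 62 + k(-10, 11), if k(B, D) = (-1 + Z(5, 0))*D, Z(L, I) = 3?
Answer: 84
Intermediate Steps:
k(B, D) = 2*D (k(B, D) = (-1 + 3)*D = 2*D)
62 + k(-10, 11) = 62 + 2*11 = 62 + 22 = 84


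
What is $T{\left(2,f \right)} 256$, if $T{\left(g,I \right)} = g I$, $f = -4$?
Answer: $-2048$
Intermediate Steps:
$T{\left(g,I \right)} = I g$
$T{\left(2,f \right)} 256 = \left(-4\right) 2 \cdot 256 = \left(-8\right) 256 = -2048$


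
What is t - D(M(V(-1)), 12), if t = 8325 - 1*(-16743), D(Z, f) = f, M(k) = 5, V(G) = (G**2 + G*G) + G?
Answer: 25056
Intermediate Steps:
V(G) = G + 2*G**2 (V(G) = (G**2 + G**2) + G = 2*G**2 + G = G + 2*G**2)
t = 25068 (t = 8325 + 16743 = 25068)
t - D(M(V(-1)), 12) = 25068 - 1*12 = 25068 - 12 = 25056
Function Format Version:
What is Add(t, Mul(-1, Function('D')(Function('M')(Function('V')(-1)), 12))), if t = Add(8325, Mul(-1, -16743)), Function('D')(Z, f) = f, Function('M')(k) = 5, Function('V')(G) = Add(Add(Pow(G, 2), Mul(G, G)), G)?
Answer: 25056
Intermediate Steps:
Function('V')(G) = Add(G, Mul(2, Pow(G, 2))) (Function('V')(G) = Add(Add(Pow(G, 2), Pow(G, 2)), G) = Add(Mul(2, Pow(G, 2)), G) = Add(G, Mul(2, Pow(G, 2))))
t = 25068 (t = Add(8325, 16743) = 25068)
Add(t, Mul(-1, Function('D')(Function('M')(Function('V')(-1)), 12))) = Add(25068, Mul(-1, 12)) = Add(25068, -12) = 25056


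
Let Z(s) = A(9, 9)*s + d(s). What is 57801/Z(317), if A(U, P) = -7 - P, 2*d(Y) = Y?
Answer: -115602/9827 ≈ -11.764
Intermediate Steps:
d(Y) = Y/2
Z(s) = -31*s/2 (Z(s) = (-7 - 1*9)*s + s/2 = (-7 - 9)*s + s/2 = -16*s + s/2 = -31*s/2)
57801/Z(317) = 57801/((-31/2*317)) = 57801/(-9827/2) = 57801*(-2/9827) = -115602/9827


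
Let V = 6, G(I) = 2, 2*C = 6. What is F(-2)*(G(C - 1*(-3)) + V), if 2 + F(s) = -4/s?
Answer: 0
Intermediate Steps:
C = 3 (C = (½)*6 = 3)
F(s) = -2 - 4/s
F(-2)*(G(C - 1*(-3)) + V) = (-2 - 4/(-2))*(2 + 6) = (-2 - 4*(-½))*8 = (-2 + 2)*8 = 0*8 = 0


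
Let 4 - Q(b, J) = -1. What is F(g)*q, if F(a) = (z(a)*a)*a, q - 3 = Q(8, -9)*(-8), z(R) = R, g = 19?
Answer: -253783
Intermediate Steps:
Q(b, J) = 5 (Q(b, J) = 4 - 1*(-1) = 4 + 1 = 5)
q = -37 (q = 3 + 5*(-8) = 3 - 40 = -37)
F(a) = a**3 (F(a) = (a*a)*a = a**2*a = a**3)
F(g)*q = 19**3*(-37) = 6859*(-37) = -253783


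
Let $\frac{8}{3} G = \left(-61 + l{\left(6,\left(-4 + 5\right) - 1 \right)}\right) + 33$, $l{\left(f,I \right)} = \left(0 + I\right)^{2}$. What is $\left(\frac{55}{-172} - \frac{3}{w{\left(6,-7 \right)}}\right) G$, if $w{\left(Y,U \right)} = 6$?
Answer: $\frac{2961}{344} \approx 8.6076$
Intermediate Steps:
$l{\left(f,I \right)} = I^{2}$
$G = - \frac{21}{2}$ ($G = \frac{3 \left(\left(-61 + \left(\left(-4 + 5\right) - 1\right)^{2}\right) + 33\right)}{8} = \frac{3 \left(\left(-61 + \left(1 - 1\right)^{2}\right) + 33\right)}{8} = \frac{3 \left(\left(-61 + 0^{2}\right) + 33\right)}{8} = \frac{3 \left(\left(-61 + 0\right) + 33\right)}{8} = \frac{3 \left(-61 + 33\right)}{8} = \frac{3}{8} \left(-28\right) = - \frac{21}{2} \approx -10.5$)
$\left(\frac{55}{-172} - \frac{3}{w{\left(6,-7 \right)}}\right) G = \left(\frac{55}{-172} - \frac{3}{6}\right) \left(- \frac{21}{2}\right) = \left(55 \left(- \frac{1}{172}\right) - \frac{1}{2}\right) \left(- \frac{21}{2}\right) = \left(- \frac{55}{172} - \frac{1}{2}\right) \left(- \frac{21}{2}\right) = \left(- \frac{141}{172}\right) \left(- \frac{21}{2}\right) = \frac{2961}{344}$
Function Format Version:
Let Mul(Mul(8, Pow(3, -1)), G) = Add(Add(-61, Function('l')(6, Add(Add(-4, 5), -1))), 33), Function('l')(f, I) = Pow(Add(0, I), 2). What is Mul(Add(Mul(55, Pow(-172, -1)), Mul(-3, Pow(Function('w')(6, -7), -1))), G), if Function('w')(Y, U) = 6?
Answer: Rational(2961, 344) ≈ 8.6076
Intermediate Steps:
Function('l')(f, I) = Pow(I, 2)
G = Rational(-21, 2) (G = Mul(Rational(3, 8), Add(Add(-61, Pow(Add(Add(-4, 5), -1), 2)), 33)) = Mul(Rational(3, 8), Add(Add(-61, Pow(Add(1, -1), 2)), 33)) = Mul(Rational(3, 8), Add(Add(-61, Pow(0, 2)), 33)) = Mul(Rational(3, 8), Add(Add(-61, 0), 33)) = Mul(Rational(3, 8), Add(-61, 33)) = Mul(Rational(3, 8), -28) = Rational(-21, 2) ≈ -10.500)
Mul(Add(Mul(55, Pow(-172, -1)), Mul(-3, Pow(Function('w')(6, -7), -1))), G) = Mul(Add(Mul(55, Pow(-172, -1)), Mul(-3, Pow(6, -1))), Rational(-21, 2)) = Mul(Add(Mul(55, Rational(-1, 172)), Mul(-3, Rational(1, 6))), Rational(-21, 2)) = Mul(Add(Rational(-55, 172), Rational(-1, 2)), Rational(-21, 2)) = Mul(Rational(-141, 172), Rational(-21, 2)) = Rational(2961, 344)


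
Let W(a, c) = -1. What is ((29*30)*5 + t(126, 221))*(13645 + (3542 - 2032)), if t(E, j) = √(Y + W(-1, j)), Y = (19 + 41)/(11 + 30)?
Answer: 65924250 + 15155*√779/41 ≈ 6.5935e+7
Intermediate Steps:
Y = 60/41 ≈ 1.4634
t(E, j) = √779/41 (t(E, j) = √(60/41 - 1) = √(19/41) = √779/41)
((29*30)*5 + t(126, 221))*(13645 + (3542 - 2032)) = ((29*30)*5 + √779/41)*(13645 + (3542 - 2032)) = (870*5 + √779/41)*(13645 + 1510) = (4350 + √779/41)*15155 = 65924250 + 15155*√779/41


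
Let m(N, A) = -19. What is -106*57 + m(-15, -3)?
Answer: -6061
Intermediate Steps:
-106*57 + m(-15, -3) = -106*57 - 19 = -6042 - 19 = -6061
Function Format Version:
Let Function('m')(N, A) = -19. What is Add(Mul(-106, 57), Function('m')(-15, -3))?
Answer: -6061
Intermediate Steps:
Add(Mul(-106, 57), Function('m')(-15, -3)) = Add(Mul(-106, 57), -19) = Add(-6042, -19) = -6061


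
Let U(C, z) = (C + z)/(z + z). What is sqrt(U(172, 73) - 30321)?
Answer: I*sqrt(646286666)/146 ≈ 174.12*I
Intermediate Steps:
U(C, z) = (C + z)/(2*z) (U(C, z) = (C + z)/((2*z)) = (C + z)*(1/(2*z)) = (C + z)/(2*z))
sqrt(U(172, 73) - 30321) = sqrt((1/2)*(172 + 73)/73 - 30321) = sqrt((1/2)*(1/73)*245 - 30321) = sqrt(245/146 - 30321) = sqrt(-4426621/146) = I*sqrt(646286666)/146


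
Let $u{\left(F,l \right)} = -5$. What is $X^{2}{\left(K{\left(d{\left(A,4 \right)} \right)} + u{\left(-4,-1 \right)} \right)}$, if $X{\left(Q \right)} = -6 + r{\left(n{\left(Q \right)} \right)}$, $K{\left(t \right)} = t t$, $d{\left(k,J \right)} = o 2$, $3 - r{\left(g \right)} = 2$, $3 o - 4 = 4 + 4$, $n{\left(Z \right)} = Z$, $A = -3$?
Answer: $25$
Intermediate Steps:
$o = 4$ ($o = \frac{4}{3} + \frac{4 + 4}{3} = \frac{4}{3} + \frac{1}{3} \cdot 8 = \frac{4}{3} + \frac{8}{3} = 4$)
$r{\left(g \right)} = 1$ ($r{\left(g \right)} = 3 - 2 = 1$)
$d{\left(k,J \right)} = 8$ ($d{\left(k,J \right)} = 4 \cdot 2 = 8$)
$K{\left(t \right)} = t^{2}$
$X{\left(Q \right)} = -5$ ($X{\left(Q \right)} = -6 + 1 = -5$)
$X^{2}{\left(K{\left(d{\left(A,4 \right)} \right)} + u{\left(-4,-1 \right)} \right)} = \left(-5\right)^{2} = 25$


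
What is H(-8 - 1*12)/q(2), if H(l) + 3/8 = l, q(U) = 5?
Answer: -163/40 ≈ -4.0750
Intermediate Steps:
H(l) = -3/8 + l
H(-8 - 1*12)/q(2) = (-3/8 + (-8 - 1*12))/5 = (-3/8 + (-8 - 12))*(1/5) = (-3/8 - 20)*(1/5) = -163/8*1/5 = -163/40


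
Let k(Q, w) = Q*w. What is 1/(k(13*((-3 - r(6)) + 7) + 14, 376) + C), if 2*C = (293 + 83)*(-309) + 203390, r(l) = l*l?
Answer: -1/107549 ≈ -9.2981e-6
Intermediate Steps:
r(l) = l**2
C = 43603 (C = ((293 + 83)*(-309) + 203390)/2 = (376*(-309) + 203390)/2 = (-116184 + 203390)/2 = (1/2)*87206 = 43603)
1/(k(13*((-3 - r(6)) + 7) + 14, 376) + C) = 1/((13*((-3 - 1*6**2) + 7) + 14)*376 + 43603) = 1/((13*((-3 - 1*36) + 7) + 14)*376 + 43603) = 1/((13*((-3 - 36) + 7) + 14)*376 + 43603) = 1/((13*(-39 + 7) + 14)*376 + 43603) = 1/((13*(-32) + 14)*376 + 43603) = 1/((-416 + 14)*376 + 43603) = 1/(-402*376 + 43603) = 1/(-151152 + 43603) = 1/(-107549) = -1/107549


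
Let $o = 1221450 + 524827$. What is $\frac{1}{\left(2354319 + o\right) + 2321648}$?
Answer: $\frac{1}{6422244} \approx 1.5571 \cdot 10^{-7}$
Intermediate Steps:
$o = 1746277$
$\frac{1}{\left(2354319 + o\right) + 2321648} = \frac{1}{\left(2354319 + 1746277\right) + 2321648} = \frac{1}{4100596 + 2321648} = \frac{1}{6422244}$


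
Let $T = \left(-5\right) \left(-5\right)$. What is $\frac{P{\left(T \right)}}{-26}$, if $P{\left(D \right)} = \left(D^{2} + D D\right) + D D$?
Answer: $- \frac{1875}{26} \approx -72.115$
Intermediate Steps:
$T = 25$
$P{\left(D \right)} = 3 D^{2}$ ($P{\left(D \right)} = \left(D^{2} + D^{2}\right) + D^{2} = 2 D^{2} + D^{2} = 3 D^{2}$)
$\frac{P{\left(T \right)}}{-26} = \frac{3 \cdot 25^{2}}{-26} = 3 \cdot 625 \left(- \frac{1}{26}\right) = 1875 \left(- \frac{1}{26}\right) = - \frac{1875}{26}$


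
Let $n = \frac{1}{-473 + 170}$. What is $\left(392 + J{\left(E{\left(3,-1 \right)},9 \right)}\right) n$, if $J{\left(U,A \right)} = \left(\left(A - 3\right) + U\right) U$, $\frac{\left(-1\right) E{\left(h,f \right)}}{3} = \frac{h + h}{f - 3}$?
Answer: $- \frac{1757}{1212} \approx -1.4497$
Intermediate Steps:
$n = - \frac{1}{303}$ ($n = \frac{1}{-303} = - \frac{1}{303} \approx -0.0033003$)
$E{\left(h,f \right)} = - \frac{6 h}{-3 + f}$ ($E{\left(h,f \right)} = - 3 \frac{h + h}{f - 3} = - 3 \frac{2 h}{-3 + f} = - \frac{6 h}{-3 + f}$)
$J{\left(U,A \right)} = U \left(-3 + A + U\right)$ ($J{\left(U,A \right)} = \left(\left(A - 3\right) + U\right) U = \left(\left(-3 + A\right) + U\right) U = \left(-3 + A + U\right) U = U \left(-3 + A + U\right)$)
$\left(392 + J{\left(E{\left(3,-1 \right)},9 \right)}\right) n = \left(392 + \left(-6\right) 3 \frac{1}{-3 - 1} \left(-3 + 9 - \frac{18}{-3 - 1}\right)\right) \left(- \frac{1}{303}\right) = \left(392 + \left(-6\right) 3 \frac{1}{-4} \left(-3 + 9 - \frac{18}{-4}\right)\right) \left(- \frac{1}{303}\right) = \left(392 + \left(-6\right) 3 \left(- \frac{1}{4}\right) \left(-3 + 9 - 18 \left(- \frac{1}{4}\right)\right)\right) \left(- \frac{1}{303}\right) = \left(392 + \frac{9 \left(-3 + 9 + \frac{9}{2}\right)}{2}\right) \left(- \frac{1}{303}\right) = \left(392 + \frac{9}{2} \cdot \frac{21}{2}\right) \left(- \frac{1}{303}\right) = \left(392 + \frac{189}{4}\right) \left(- \frac{1}{303}\right) = \frac{1757}{4} \left(- \frac{1}{303}\right) = - \frac{1757}{1212}$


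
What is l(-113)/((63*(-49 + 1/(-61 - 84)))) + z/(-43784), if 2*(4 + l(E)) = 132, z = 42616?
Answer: -1216991488/1225070847 ≈ -0.99341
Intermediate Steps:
l(E) = 62 (l(E) = -4 + (1/2)*132 = -4 + 66 = 62)
l(-113)/((63*(-49 + 1/(-61 - 84)))) + z/(-43784) = 62/((63*(-49 + 1/(-61 - 84)))) + 42616/(-43784) = 62/((63*(-49 + 1/(-145)))) + 42616*(-1/43784) = 62/((63*(-49 - 1/145))) - 5327/5473 = 62/((63*(-7106/145))) - 5327/5473 = 62/(-447678/145) - 5327/5473 = 62*(-145/447678) - 5327/5473 = -4495/223839 - 5327/5473 = -1216991488/1225070847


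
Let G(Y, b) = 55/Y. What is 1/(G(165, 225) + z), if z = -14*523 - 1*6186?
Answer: -3/40523 ≈ -7.4032e-5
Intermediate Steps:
z = -13508 (z = -7322 - 6186 = -13508)
1/(G(165, 225) + z) = 1/(55/165 - 13508) = 1/(55*(1/165) - 13508) = 1/(⅓ - 13508) = 1/(-40523/3) = -3/40523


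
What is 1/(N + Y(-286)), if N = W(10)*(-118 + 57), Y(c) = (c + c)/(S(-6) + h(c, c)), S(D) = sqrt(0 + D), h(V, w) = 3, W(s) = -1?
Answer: -801/173647 - 572*I*sqrt(6)/173647 ≈ -0.0046128 - 0.0080687*I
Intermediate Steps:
S(D) = sqrt(D)
Y(c) = 2*c/(3 + I*sqrt(6)) (Y(c) = (c + c)/(sqrt(-6) + 3) = (2*c)/(I*sqrt(6) + 3) = (2*c)/(3 + I*sqrt(6)) = 2*c/(3 + I*sqrt(6)))
N = 61 (N = -(-118 + 57) = -1*(-61) = 61)
1/(N + Y(-286)) = 1/(61 + ((2/5)*(-286) - 2/15*I*(-286)*sqrt(6))) = 1/(61 + (-572/5 + 572*I*sqrt(6)/15)) = 1/(-267/5 + 572*I*sqrt(6)/15)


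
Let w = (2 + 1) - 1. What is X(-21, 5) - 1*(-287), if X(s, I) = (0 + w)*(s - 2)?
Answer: 241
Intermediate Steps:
w = 2 (w = 3 - 1 = 2)
X(s, I) = -4 + 2*s (X(s, I) = (0 + 2)*(s - 2) = 2*(-2 + s) = -4 + 2*s)
X(-21, 5) - 1*(-287) = (-4 + 2*(-21)) - 1*(-287) = (-4 - 42) + 287 = -46 + 287 = 241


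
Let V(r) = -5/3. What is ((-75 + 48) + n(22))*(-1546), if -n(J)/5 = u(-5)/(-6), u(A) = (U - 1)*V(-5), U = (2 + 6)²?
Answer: 177017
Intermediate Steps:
V(r) = -5/3 (V(r) = -5*⅓ = -5/3)
U = 64 (U = 8² = 64)
u(A) = -105 (u(A) = (64 - 1)*(-5/3) = 63*(-5/3) = -105)
n(J) = -175/2 (n(J) = -(-525)/(-6) = -(-525)*(-1)/6 = -5*35/2 = -175/2)
((-75 + 48) + n(22))*(-1546) = ((-75 + 48) - 175/2)*(-1546) = (-27 - 175/2)*(-1546) = -229/2*(-1546) = 177017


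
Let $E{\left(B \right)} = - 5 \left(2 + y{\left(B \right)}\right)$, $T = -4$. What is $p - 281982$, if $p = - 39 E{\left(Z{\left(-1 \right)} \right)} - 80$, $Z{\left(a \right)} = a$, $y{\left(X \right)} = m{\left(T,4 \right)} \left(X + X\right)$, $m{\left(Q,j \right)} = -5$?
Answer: $-279722$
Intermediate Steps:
$y{\left(X \right)} = - 10 X$ ($y{\left(X \right)} = - 5 \left(X + X\right) = - 5 \cdot 2 X = - 10 X$)
$E{\left(B \right)} = -10 + 50 B$ ($E{\left(B \right)} = - 5 \left(2 - 10 B\right) = -10 + 50 B$)
$p = 2260$ ($p = - 39 \left(-10 + 50 \left(-1\right)\right) - 80 = - 39 \left(-10 - 50\right) - 80 = \left(-39\right) \left(-60\right) - 80 = 2340 - 80 = 2260$)
$p - 281982 = 2260 - 281982 = -279722$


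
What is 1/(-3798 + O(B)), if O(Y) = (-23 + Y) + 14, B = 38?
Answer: -1/3769 ≈ -0.00026532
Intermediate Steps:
O(Y) = -9 + Y
1/(-3798 + O(B)) = 1/(-3798 + (-9 + 38)) = 1/(-3798 + 29) = 1/(-3769) = -1/3769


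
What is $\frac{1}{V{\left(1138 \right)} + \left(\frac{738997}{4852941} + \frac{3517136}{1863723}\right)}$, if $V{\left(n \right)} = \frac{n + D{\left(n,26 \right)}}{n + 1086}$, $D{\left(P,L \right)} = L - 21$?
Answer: $\frac{6705017325592944}{17120410215323939} \approx 0.39164$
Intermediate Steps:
$D{\left(P,L \right)} = -21 + L$ ($D{\left(P,L \right)} = L - 21 = -21 + L$)
$V{\left(n \right)} = \frac{5 + n}{1086 + n}$ ($V{\left(n \right)} = \frac{n + \left(-21 + 26\right)}{n + 1086} = \frac{n + 5}{1086 + n} = \frac{5 + n}{1086 + n}$)
$\frac{1}{V{\left(1138 \right)} + \left(\frac{738997}{4852941} + \frac{3517136}{1863723}\right)} = \frac{1}{\frac{5 + 1138}{1086 + 1138} + \left(\frac{738997}{4852941} + \frac{3517136}{1863723}\right)} = \frac{1}{\frac{1}{2224} \cdot 1143 + \left(738997 \cdot \frac{1}{4852941} + 3517136 \cdot \frac{1}{1863723}\right)} = \frac{1}{\frac{1}{2224} \cdot 1143 + \left(\frac{738997}{4852941} + \frac{3517136}{1863723}\right)} = \frac{1}{\frac{1143}{2224} + \frac{6148579734269}{3014845919781}} = \frac{1}{\frac{17120410215323939}{6705017325592944}} = \frac{6705017325592944}{17120410215323939}$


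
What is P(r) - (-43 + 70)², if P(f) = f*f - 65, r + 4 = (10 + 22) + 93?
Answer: 13847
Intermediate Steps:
r = 121 (r = -4 + ((10 + 22) + 93) = -4 + (32 + 93) = -4 + 125 = 121)
P(f) = -65 + f² (P(f) = f² - 65 = -65 + f²)
P(r) - (-43 + 70)² = (-65 + 121²) - (-43 + 70)² = (-65 + 14641) - 1*27² = 14576 - 1*729 = 14576 - 729 = 13847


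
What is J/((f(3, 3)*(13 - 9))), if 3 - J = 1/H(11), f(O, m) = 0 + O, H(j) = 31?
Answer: 23/93 ≈ 0.24731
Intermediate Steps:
f(O, m) = O
J = 92/31 (J = 3 - 1/31 = 92/31 ≈ 2.9677)
J/((f(3, 3)*(13 - 9))) = 92/(31*((3*(13 - 9)))) = 92/(31*((3*4))) = (92/31)/12 = (92/31)*(1/12) = 23/93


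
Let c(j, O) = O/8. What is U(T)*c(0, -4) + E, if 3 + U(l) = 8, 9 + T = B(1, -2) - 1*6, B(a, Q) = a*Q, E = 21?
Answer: 37/2 ≈ 18.500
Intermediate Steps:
B(a, Q) = Q*a
c(j, O) = O/8 (c(j, O) = O*(1/8) = O/8)
T = -17 (T = -9 + (-2*1 - 1*6) = -9 + (-2 - 6) = -9 - 8 = -17)
U(l) = 5 (U(l) = -3 + 8 = 5)
U(T)*c(0, -4) + E = 5*((1/8)*(-4)) + 21 = 5*(-1/2) + 21 = -5/2 + 21 = 37/2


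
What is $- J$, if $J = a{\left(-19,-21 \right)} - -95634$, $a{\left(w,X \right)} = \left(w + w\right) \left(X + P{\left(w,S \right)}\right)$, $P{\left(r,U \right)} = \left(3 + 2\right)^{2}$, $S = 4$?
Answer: $-95482$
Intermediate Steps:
$P{\left(r,U \right)} = 25$ ($P{\left(r,U \right)} = 5^{2} = 25$)
$a{\left(w,X \right)} = 2 w \left(25 + X\right)$ ($a{\left(w,X \right)} = \left(w + w\right) \left(X + 25\right) = 2 w \left(25 + X\right)$)
$J = 95482$ ($J = 2 \left(-19\right) \left(25 - 21\right) - -95634 = 2 \left(-19\right) 4 + 95634 = -152 + 95634 = 95482$)
$- J = \left(-1\right) 95482 = -95482$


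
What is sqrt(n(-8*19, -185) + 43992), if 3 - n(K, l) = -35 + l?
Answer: sqrt(44215) ≈ 210.27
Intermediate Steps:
n(K, l) = 38 - l (n(K, l) = 3 - (-35 + l) = 3 + (35 - l) = 38 - l)
sqrt(n(-8*19, -185) + 43992) = sqrt((38 - 1*(-185)) + 43992) = sqrt((38 + 185) + 43992) = sqrt(223 + 43992) = sqrt(44215)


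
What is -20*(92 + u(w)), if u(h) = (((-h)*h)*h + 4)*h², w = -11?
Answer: -3232540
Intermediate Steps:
u(h) = h²*(4 - h³) (u(h) = ((-h²)*h + 4)*h² = (-h³ + 4)*h² = (4 - h³)*h² = h²*(4 - h³))
-20*(92 + u(w)) = -20*(92 + (-11)²*(4 - 1*(-11)³)) = -20*(92 + 121*(4 - 1*(-1331))) = -20*(92 + 121*(4 + 1331)) = -20*(92 + 121*1335) = -20*(92 + 161535) = -20*161627 = -3232540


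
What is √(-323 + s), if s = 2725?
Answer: √2402 ≈ 49.010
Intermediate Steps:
√(-323 + s) = √(-323 + 2725) = √2402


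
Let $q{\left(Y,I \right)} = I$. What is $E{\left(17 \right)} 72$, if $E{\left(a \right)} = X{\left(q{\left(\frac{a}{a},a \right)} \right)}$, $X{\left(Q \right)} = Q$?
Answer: $1224$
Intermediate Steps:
$E{\left(a \right)} = a$
$E{\left(17 \right)} 72 = 17 \cdot 72 = 1224$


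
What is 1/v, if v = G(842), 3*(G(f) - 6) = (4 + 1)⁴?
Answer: 3/643 ≈ 0.0046656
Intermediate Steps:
G(f) = 643/3 (G(f) = 6 + (4 + 1)⁴/3 = 6 + (⅓)*5⁴ = 6 + (⅓)*625 = 6 + 625/3 = 643/3)
v = 643/3 ≈ 214.33
1/v = 1/(643/3) = 3/643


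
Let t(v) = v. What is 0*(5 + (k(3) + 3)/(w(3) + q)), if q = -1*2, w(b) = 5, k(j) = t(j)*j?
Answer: 0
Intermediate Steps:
k(j) = j² (k(j) = j*j = j²)
q = -2
0*(5 + (k(3) + 3)/(w(3) + q)) = 0*(5 + (3² + 3)/(5 - 2)) = 0*(5 + (9 + 3)/3) = 0*(5 + 12*(⅓)) = 0*(5 + 4) = 0*9 = 0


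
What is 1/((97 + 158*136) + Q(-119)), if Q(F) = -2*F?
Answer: 1/21823 ≈ 4.5823e-5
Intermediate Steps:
1/((97 + 158*136) + Q(-119)) = 1/((97 + 158*136) - 2*(-119)) = 1/((97 + 21488) + 238) = 1/(21585 + 238) = 1/21823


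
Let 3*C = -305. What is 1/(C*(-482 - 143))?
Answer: 3/190625 ≈ 1.5738e-5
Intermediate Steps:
C = -305/3 (C = (⅓)*(-305) = -305/3 ≈ -101.67)
1/(C*(-482 - 143)) = 1/(-305*(-482 - 143)/3) = 1/(-305/3*(-625)) = 1/(190625/3) = 3/190625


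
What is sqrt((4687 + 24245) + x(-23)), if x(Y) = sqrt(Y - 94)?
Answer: sqrt(28932 + 3*I*sqrt(13)) ≈ 170.09 + 0.0318*I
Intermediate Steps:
x(Y) = sqrt(-94 + Y)
sqrt((4687 + 24245) + x(-23)) = sqrt((4687 + 24245) + sqrt(-94 - 23)) = sqrt(28932 + sqrt(-117)) = sqrt(28932 + 3*I*sqrt(13))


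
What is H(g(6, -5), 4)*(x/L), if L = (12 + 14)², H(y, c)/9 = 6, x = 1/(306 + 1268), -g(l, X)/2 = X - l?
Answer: 27/532012 ≈ 5.0751e-5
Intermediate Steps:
g(l, X) = -2*X + 2*l (g(l, X) = -2*(X - l) = -2*X + 2*l)
x = 1/1574 ≈ 0.00063532
H(y, c) = 54 (H(y, c) = 9*6 = 54)
L = 676 (L = 26² = 676)
H(g(6, -5), 4)*(x/L) = 54*((1/1574)/676) = 54*((1/1574)*(1/676)) = 54*(1/1064024) = 27/532012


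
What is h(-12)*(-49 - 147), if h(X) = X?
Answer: 2352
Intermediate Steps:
h(-12)*(-49 - 147) = -12*(-49 - 147) = -12*(-196) = 2352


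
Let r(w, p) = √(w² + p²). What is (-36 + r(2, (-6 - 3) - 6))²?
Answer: (36 - √229)² ≈ 435.44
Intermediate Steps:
r(w, p) = √(p² + w²)
(-36 + r(2, (-6 - 3) - 6))² = (-36 + √(((-6 - 3) - 6)² + 2²))² = (-36 + √((-9 - 6)² + 4))² = (-36 + √((-15)² + 4))² = (-36 + √(225 + 4))² = (-36 + √229)²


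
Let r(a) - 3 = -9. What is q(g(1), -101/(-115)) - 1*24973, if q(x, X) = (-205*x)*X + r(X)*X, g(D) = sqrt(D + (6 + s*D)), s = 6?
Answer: -2872501/115 - 4141*sqrt(13)/23 ≈ -25627.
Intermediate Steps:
r(a) = -6 (r(a) = 3 - 9 = -6)
g(D) = sqrt(6 + 7*D) (g(D) = sqrt(D + (6 + 6*D)) = sqrt(6 + 7*D))
q(x, X) = -6*X - 205*X*x (q(x, X) = (-205*x)*X - 6*X = -205*X*x - 6*X = -6*X - 205*X*x)
q(g(1), -101/(-115)) - 1*24973 = -(-101/(-115))*(6 + 205*sqrt(6 + 7*1)) - 1*24973 = -(-101*(-1/115))*(6 + 205*sqrt(6 + 7)) - 24973 = -1*101/115*(6 + 205*sqrt(13)) - 24973 = (-606/115 - 4141*sqrt(13)/23) - 24973 = -2872501/115 - 4141*sqrt(13)/23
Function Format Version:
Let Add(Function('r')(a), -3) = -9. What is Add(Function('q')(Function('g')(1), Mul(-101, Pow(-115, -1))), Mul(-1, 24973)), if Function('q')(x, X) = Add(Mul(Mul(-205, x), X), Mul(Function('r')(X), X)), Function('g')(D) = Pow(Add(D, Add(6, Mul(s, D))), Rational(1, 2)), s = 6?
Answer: Add(Rational(-2872501, 115), Mul(Rational(-4141, 23), Pow(13, Rational(1, 2)))) ≈ -25627.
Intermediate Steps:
Function('r')(a) = -6 (Function('r')(a) = Add(3, -9) = -6)
Function('g')(D) = Pow(Add(6, Mul(7, D)), Rational(1, 2)) (Function('g')(D) = Pow(Add(D, Add(6, Mul(6, D))), Rational(1, 2)) = Pow(Add(6, Mul(7, D)), Rational(1, 2)))
Function('q')(x, X) = Add(Mul(-6, X), Mul(-205, X, x)) (Function('q')(x, X) = Add(Mul(Mul(-205, x), X), Mul(-6, X)) = Add(Mul(-205, X, x), Mul(-6, X)) = Add(Mul(-6, X), Mul(-205, X, x)))
Add(Function('q')(Function('g')(1), Mul(-101, Pow(-115, -1))), Mul(-1, 24973)) = Add(Mul(-1, Mul(-101, Pow(-115, -1)), Add(6, Mul(205, Pow(Add(6, Mul(7, 1)), Rational(1, 2))))), Mul(-1, 24973)) = Add(Mul(-1, Mul(-101, Rational(-1, 115)), Add(6, Mul(205, Pow(Add(6, 7), Rational(1, 2))))), -24973) = Add(Mul(-1, Rational(101, 115), Add(6, Mul(205, Pow(13, Rational(1, 2))))), -24973) = Add(Add(Rational(-606, 115), Mul(Rational(-4141, 23), Pow(13, Rational(1, 2)))), -24973) = Add(Rational(-2872501, 115), Mul(Rational(-4141, 23), Pow(13, Rational(1, 2))))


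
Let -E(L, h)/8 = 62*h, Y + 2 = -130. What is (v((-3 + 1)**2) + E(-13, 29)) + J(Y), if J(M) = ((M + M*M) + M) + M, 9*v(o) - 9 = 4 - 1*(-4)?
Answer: 23813/9 ≈ 2645.9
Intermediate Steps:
Y = -132 (Y = -2 - 130 = -132)
v(o) = 17/9 (v(o) = 1 + (4 - 1*(-4))/9 = 1 + (4 + 4)/9 = 1 + (1/9)*8 = 1 + 8/9 = 17/9)
E(L, h) = -496*h
J(M) = M**2 + 3*M (J(M) = ((M + M**2) + M) + M = (M**2 + 2*M) + M = M**2 + 3*M)
(v((-3 + 1)**2) + E(-13, 29)) + J(Y) = (17/9 - 496*29) - 132*(3 - 132) = (17/9 - 14384) - 132*(-129) = -129439/9 + 17028 = 23813/9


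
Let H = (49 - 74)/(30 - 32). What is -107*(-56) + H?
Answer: 12009/2 ≈ 6004.5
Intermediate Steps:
H = 25/2 (H = -25/(-2) = -25*(-1/2) = 25/2 ≈ 12.500)
-107*(-56) + H = -107*(-56) + 25/2 = 5992 + 25/2 = 12009/2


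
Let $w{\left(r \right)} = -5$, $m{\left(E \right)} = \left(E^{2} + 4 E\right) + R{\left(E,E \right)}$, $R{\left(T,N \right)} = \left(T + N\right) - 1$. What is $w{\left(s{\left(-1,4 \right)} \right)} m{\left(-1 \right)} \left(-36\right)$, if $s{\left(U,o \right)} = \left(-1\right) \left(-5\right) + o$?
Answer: $-1080$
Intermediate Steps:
$R{\left(T,N \right)} = -1 + N + T$ ($R{\left(T,N \right)} = \left(N + T\right) - 1 = -1 + N + T$)
$s{\left(U,o \right)} = 5 + o$
$m{\left(E \right)} = -1 + E^{2} + 6 E$ ($m{\left(E \right)} = \left(E^{2} + 4 E\right) + \left(-1 + E + E\right) = \left(E^{2} + 4 E\right) + \left(-1 + 2 E\right) = -1 + E^{2} + 6 E$)
$w{\left(s{\left(-1,4 \right)} \right)} m{\left(-1 \right)} \left(-36\right) = - 5 \left(-1 + \left(-1\right)^{2} + 6 \left(-1\right)\right) \left(-36\right) = - 5 \left(-1 + 1 - 6\right) \left(-36\right) = \left(-5\right) \left(-6\right) \left(-36\right) = 30 \left(-36\right) = -1080$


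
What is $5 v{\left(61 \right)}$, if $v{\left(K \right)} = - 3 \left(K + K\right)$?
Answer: $-1830$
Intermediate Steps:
$v{\left(K \right)} = - 6 K$ ($v{\left(K \right)} = - 3 \cdot 2 K = - 6 K$)
$5 v{\left(61 \right)} = 5 \left(\left(-6\right) 61\right) = 5 \left(-366\right) = -1830$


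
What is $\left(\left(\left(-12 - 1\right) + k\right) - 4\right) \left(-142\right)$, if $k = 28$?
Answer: $-1562$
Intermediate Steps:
$\left(\left(\left(-12 - 1\right) + k\right) - 4\right) \left(-142\right) = \left(\left(\left(-12 - 1\right) + 28\right) - 4\right) \left(-142\right) = \left(\left(-13 + 28\right) - 4\right) \left(-142\right) = \left(15 - 4\right) \left(-142\right) = 11 \left(-142\right) = -1562$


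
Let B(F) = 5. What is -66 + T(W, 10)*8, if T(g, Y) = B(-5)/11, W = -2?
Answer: -686/11 ≈ -62.364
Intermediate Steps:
T(g, Y) = 5/11
-66 + T(W, 10)*8 = -66 + (5/11)*8 = -66 + 40/11 = -686/11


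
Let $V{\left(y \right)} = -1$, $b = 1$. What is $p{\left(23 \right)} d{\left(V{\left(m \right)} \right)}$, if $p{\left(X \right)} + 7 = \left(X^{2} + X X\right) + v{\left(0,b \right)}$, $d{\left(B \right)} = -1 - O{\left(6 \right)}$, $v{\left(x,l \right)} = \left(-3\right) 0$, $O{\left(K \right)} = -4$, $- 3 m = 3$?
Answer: $3153$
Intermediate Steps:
$m = -1$ ($m = \left(- \frac{1}{3}\right) 3 = -1$)
$v{\left(x,l \right)} = 0$
$d{\left(B \right)} = 3$ ($d{\left(B \right)} = -1 - -4 = -1 + 4 = 3$)
$p{\left(X \right)} = -7 + 2 X^{2}$ ($p{\left(X \right)} = -7 + \left(\left(X^{2} + X X\right) + 0\right) = -7 + \left(\left(X^{2} + X^{2}\right) + 0\right) = -7 + \left(2 X^{2} + 0\right) = -7 + 2 X^{2}$)
$p{\left(23 \right)} d{\left(V{\left(m \right)} \right)} = \left(-7 + 2 \cdot 23^{2}\right) 3 = \left(-7 + 2 \cdot 529\right) 3 = \left(-7 + 1058\right) 3 = 1051 \cdot 3 = 3153$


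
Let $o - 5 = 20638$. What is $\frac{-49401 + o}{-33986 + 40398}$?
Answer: $- \frac{14379}{3206} \approx -4.485$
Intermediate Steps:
$o = 20643$ ($o = 5 + 20638 = 20643$)
$\frac{-49401 + o}{-33986 + 40398} = \frac{-49401 + 20643}{-33986 + 40398} = - \frac{28758}{6412} = \left(-28758\right) \frac{1}{6412} = - \frac{14379}{3206}$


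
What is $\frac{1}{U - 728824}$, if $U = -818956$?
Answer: $- \frac{1}{1547780} \approx -6.4609 \cdot 10^{-7}$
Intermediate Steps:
$\frac{1}{U - 728824} = \frac{1}{-818956 - 728824} = \frac{1}{-1547780} = - \frac{1}{1547780}$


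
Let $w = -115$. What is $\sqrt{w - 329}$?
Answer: $2 i \sqrt{111} \approx 21.071 i$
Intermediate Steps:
$\sqrt{w - 329} = \sqrt{-115 - 329} = \sqrt{-444} = 2 i \sqrt{111}$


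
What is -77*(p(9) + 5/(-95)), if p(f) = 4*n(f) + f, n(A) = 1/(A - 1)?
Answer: -27643/38 ≈ -727.45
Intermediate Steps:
n(A) = 1/(-1 + A)
p(f) = f + 4/(-1 + f) (p(f) = 4/(-1 + f) + f = f + 4/(-1 + f))
-77*(p(9) + 5/(-95)) = -77*((4 + 9*(-1 + 9))/(-1 + 9) + 5/(-95)) = -77*((4 + 9*8)/8 + 5*(-1/95)) = -77*((4 + 72)/8 - 1/19) = -77*((⅛)*76 - 1/19) = -77*(19/2 - 1/19) = -77*359/38 = -27643/38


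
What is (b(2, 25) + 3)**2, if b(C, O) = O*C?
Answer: 2809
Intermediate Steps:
b(C, O) = C*O
(b(2, 25) + 3)**2 = (2*25 + 3)**2 = (50 + 3)**2 = 53**2 = 2809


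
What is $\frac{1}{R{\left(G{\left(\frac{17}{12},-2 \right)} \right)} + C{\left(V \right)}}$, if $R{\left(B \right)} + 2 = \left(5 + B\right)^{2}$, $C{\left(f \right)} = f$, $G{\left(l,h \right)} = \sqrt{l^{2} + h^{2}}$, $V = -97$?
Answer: $- \frac{1409904}{83407681} - \frac{17280 \sqrt{865}}{83407681} \approx -0.022997$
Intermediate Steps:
$G{\left(l,h \right)} = \sqrt{h^{2} + l^{2}}$
$R{\left(B \right)} = -2 + \left(5 + B\right)^{2}$
$\frac{1}{R{\left(G{\left(\frac{17}{12},-2 \right)} \right)} + C{\left(V \right)}} = \frac{1}{\left(-2 + \left(5 + \sqrt{\left(-2\right)^{2} + \left(\frac{17}{12}\right)^{2}}\right)^{2}\right) - 97} = \frac{1}{\left(-2 + \left(5 + \sqrt{4 + \left(17 \cdot \frac{1}{12}\right)^{2}}\right)^{2}\right) - 97} = \frac{1}{\left(-2 + \left(5 + \sqrt{4 + \left(\frac{17}{12}\right)^{2}}\right)^{2}\right) - 97} = \frac{1}{\left(-2 + \left(5 + \sqrt{4 + \frac{289}{144}}\right)^{2}\right) - 97} = \frac{1}{\left(-2 + \left(5 + \sqrt{\frac{865}{144}}\right)^{2}\right) - 97} = \frac{1}{\left(-2 + \left(5 + \frac{\sqrt{865}}{12}\right)^{2}\right) - 97} = \frac{1}{-99 + \left(5 + \frac{\sqrt{865}}{12}\right)^{2}}$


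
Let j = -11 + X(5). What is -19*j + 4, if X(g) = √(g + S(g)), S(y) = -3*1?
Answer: 213 - 19*√2 ≈ 186.13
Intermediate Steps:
S(y) = -3
X(g) = √(-3 + g) (X(g) = √(g - 3) = √(-3 + g))
j = -11 + √2 (j = -11 + √(-3 + 5) = -11 + √2 ≈ -9.5858)
-19*j + 4 = -19*(-11 + √2) + 4 = (209 - 19*√2) + 4 = 213 - 19*√2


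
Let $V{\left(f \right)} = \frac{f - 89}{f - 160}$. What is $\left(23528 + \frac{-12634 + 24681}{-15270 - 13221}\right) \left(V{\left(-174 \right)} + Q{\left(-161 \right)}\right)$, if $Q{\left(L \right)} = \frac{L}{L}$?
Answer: $\frac{133394515999}{3171998} \approx 42054.0$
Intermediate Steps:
$Q{\left(L \right)} = 1$
$V{\left(f \right)} = \frac{-89 + f}{-160 + f}$
$\left(23528 + \frac{-12634 + 24681}{-15270 - 13221}\right) \left(V{\left(-174 \right)} + Q{\left(-161 \right)}\right) = \left(23528 + \frac{-12634 + 24681}{-15270 - 13221}\right) \left(\frac{-89 - 174}{-160 - 174} + 1\right) = \left(23528 + \frac{12047}{-28491}\right) \left(\frac{1}{-334} \left(-263\right) + 1\right) = \left(23528 + 12047 \left(- \frac{1}{28491}\right)\right) \left(\left(- \frac{1}{334}\right) \left(-263\right) + 1\right) = \left(23528 - \frac{12047}{28491}\right) \left(\frac{263}{334} + 1\right) = \frac{670324201}{28491} \cdot \frac{597}{334} = \frac{133394515999}{3171998}$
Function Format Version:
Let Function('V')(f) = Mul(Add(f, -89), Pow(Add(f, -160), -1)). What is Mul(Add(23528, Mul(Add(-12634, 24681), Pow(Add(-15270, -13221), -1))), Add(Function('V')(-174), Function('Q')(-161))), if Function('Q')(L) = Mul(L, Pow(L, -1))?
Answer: Rational(133394515999, 3171998) ≈ 42054.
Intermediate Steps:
Function('Q')(L) = 1
Function('V')(f) = Mul(Pow(Add(-160, f), -1), Add(-89, f)) (Function('V')(f) = Mul(Add(-89, f), Pow(Add(-160, f), -1)) = Mul(Pow(Add(-160, f), -1), Add(-89, f)))
Mul(Add(23528, Mul(Add(-12634, 24681), Pow(Add(-15270, -13221), -1))), Add(Function('V')(-174), Function('Q')(-161))) = Mul(Add(23528, Mul(Add(-12634, 24681), Pow(Add(-15270, -13221), -1))), Add(Mul(Pow(Add(-160, -174), -1), Add(-89, -174)), 1)) = Mul(Add(23528, Mul(12047, Pow(-28491, -1))), Add(Mul(Pow(-334, -1), -263), 1)) = Mul(Add(23528, Mul(12047, Rational(-1, 28491))), Add(Mul(Rational(-1, 334), -263), 1)) = Mul(Add(23528, Rational(-12047, 28491)), Add(Rational(263, 334), 1)) = Mul(Rational(670324201, 28491), Rational(597, 334)) = Rational(133394515999, 3171998)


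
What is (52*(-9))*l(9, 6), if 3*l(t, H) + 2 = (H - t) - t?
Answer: 2184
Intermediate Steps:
l(t, H) = -2/3 - 2*t/3 + H/3 (l(t, H) = -2/3 + ((H - t) - t)/3 = -2/3 + (H - 2*t)/3 = -2/3 + (-2*t/3 + H/3) = -2/3 - 2*t/3 + H/3)
(52*(-9))*l(9, 6) = (52*(-9))*(-2/3 - 2/3*9 + (1/3)*6) = -468*(-2/3 - 6 + 2) = -468*(-14/3) = 2184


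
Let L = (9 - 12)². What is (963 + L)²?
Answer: 944784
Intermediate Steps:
L = 9 (L = (-3)² = 9)
(963 + L)² = (963 + 9)² = 972² = 944784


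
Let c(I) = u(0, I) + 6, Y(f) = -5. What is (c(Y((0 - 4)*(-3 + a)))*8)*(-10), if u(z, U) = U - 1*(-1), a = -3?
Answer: -160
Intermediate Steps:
u(z, U) = 1 + U (u(z, U) = U + 1 = 1 + U)
c(I) = 7 + I (c(I) = (1 + I) + 6 = 7 + I)
(c(Y((0 - 4)*(-3 + a)))*8)*(-10) = ((7 - 5)*8)*(-10) = (2*8)*(-10) = 16*(-10) = -160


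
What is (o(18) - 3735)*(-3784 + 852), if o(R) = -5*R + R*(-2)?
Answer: 11320452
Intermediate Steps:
o(R) = -7*R (o(R) = -5*R - 2*R = -7*R)
(o(18) - 3735)*(-3784 + 852) = (-7*18 - 3735)*(-3784 + 852) = (-126 - 3735)*(-2932) = -3861*(-2932) = 11320452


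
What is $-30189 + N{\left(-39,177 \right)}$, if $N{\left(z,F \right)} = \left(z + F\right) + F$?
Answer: $-29874$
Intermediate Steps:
$N{\left(z,F \right)} = z + 2 F$ ($N{\left(z,F \right)} = \left(F + z\right) + F = z + 2 F$)
$-30189 + N{\left(-39,177 \right)} = -30189 + \left(-39 + 2 \cdot 177\right) = -30189 + \left(-39 + 354\right) = -30189 + 315 = -29874$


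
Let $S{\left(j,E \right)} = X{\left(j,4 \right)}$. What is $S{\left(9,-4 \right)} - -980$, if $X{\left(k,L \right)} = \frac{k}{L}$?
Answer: $\frac{3929}{4} \approx 982.25$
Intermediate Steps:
$S{\left(j,E \right)} = \frac{j}{4}$
$S{\left(9,-4 \right)} - -980 = \frac{1}{4} \cdot 9 - -980 = \frac{9}{4} + 980 = \frac{3929}{4}$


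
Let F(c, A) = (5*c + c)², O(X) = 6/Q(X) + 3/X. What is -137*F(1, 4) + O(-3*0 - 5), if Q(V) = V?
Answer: -24669/5 ≈ -4933.8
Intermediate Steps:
O(X) = 9/X (O(X) = 6/X + 3/X = 9/X)
F(c, A) = 36*c² (F(c, A) = (6*c)² = 36*c²)
-137*F(1, 4) + O(-3*0 - 5) = -4932*1² + 9/(-3*0 - 5) = -4932 + 9/(0 - 5) = -137*36 + 9/(-5) = -4932 + 9*(-⅕) = -4932 - 9/5 = -24669/5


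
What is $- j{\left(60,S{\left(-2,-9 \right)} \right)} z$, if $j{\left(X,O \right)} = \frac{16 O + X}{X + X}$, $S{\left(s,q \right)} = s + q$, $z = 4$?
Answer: $\frac{58}{15} \approx 3.8667$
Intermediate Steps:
$S{\left(s,q \right)} = q + s$
$j{\left(X,O \right)} = \frac{X + 16 O}{2 X}$
$- j{\left(60,S{\left(-2,-9 \right)} \right)} z = - \frac{60 + 16 \left(-9 - 2\right)}{2 \cdot 60} \cdot 4 = - \frac{1}{2} \cdot \frac{1}{60} \left(60 + 16 \left(-11\right)\right) 4 = - \frac{1}{2} \cdot \frac{1}{60} \left(60 - 176\right) 4 = - \frac{1}{2} \cdot \frac{1}{60} \left(-116\right) 4 = - \frac{\left(-29\right) 4}{30} = \left(-1\right) \left(- \frac{58}{15}\right) = \frac{58}{15}$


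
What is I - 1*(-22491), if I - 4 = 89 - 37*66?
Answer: 20142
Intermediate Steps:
I = -2349 (I = 4 + (89 - 37*66) = 4 + (89 - 2442) = 4 - 2353 = -2349)
I - 1*(-22491) = -2349 - 1*(-22491) = -2349 + 22491 = 20142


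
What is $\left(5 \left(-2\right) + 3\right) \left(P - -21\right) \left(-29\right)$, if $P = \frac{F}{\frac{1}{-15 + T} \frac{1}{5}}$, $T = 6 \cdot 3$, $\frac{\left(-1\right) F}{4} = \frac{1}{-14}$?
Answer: $5133$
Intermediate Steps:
$F = \frac{2}{7}$ ($F = - \frac{4}{-14} = \left(-4\right) \left(- \frac{1}{14}\right) = \frac{2}{7} \approx 0.28571$)
$T = 18$
$P = \frac{30}{7}$ ($P = \frac{2}{7 \frac{1}{\left(-15 + 18\right) 5}} = \frac{2}{7 \cdot \frac{1}{3} \cdot \frac{1}{5}} = \frac{2 \frac{1}{\frac{1}{15}}}{7} = \frac{2}{7} \cdot 15 = \frac{30}{7} \approx 4.2857$)
$\left(5 \left(-2\right) + 3\right) \left(P - -21\right) \left(-29\right) = \left(5 \left(-2\right) + 3\right) \left(\frac{30}{7} - -21\right) \left(-29\right) = \left(-10 + 3\right) \left(\frac{30}{7} + 21\right) \left(-29\right) = \left(-7\right) \frac{177}{7} \left(-29\right) = \left(-177\right) \left(-29\right) = 5133$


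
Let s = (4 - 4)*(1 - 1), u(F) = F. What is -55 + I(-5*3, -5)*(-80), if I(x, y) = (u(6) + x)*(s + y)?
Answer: -3655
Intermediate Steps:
s = 0 (s = 0*0 = 0)
I(x, y) = y*(6 + x) (I(x, y) = (6 + x)*(0 + y) = (6 + x)*y = y*(6 + x))
-55 + I(-5*3, -5)*(-80) = -55 - 5*(6 - 5*3)*(-80) = -55 - 5*(6 - 15)*(-80) = -55 - 5*(-9)*(-80) = -55 + 45*(-80) = -55 - 3600 = -3655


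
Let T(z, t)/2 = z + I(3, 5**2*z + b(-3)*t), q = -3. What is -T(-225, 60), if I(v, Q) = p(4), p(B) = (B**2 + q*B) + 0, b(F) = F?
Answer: 442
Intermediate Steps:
p(B) = B**2 - 3*B (p(B) = (B**2 - 3*B) + 0 = B**2 - 3*B)
I(v, Q) = 4 (I(v, Q) = 4*(-3 + 4) = 4*1 = 4)
T(z, t) = 8 + 2*z (T(z, t) = 2*(z + 4) = 2*(4 + z) = 8 + 2*z)
-T(-225, 60) = -(8 + 2*(-225)) = -(8 - 450) = -1*(-442) = 442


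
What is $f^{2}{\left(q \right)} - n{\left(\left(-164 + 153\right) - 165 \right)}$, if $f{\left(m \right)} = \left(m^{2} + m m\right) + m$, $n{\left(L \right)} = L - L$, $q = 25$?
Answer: $1625625$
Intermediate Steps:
$n{\left(L \right)} = 0$
$f{\left(m \right)} = m + 2 m^{2}$ ($f{\left(m \right)} = \left(m^{2} + m^{2}\right) + m = 2 m^{2} + m = m + 2 m^{2}$)
$f^{2}{\left(q \right)} - n{\left(\left(-164 + 153\right) - 165 \right)} = \left(25 \left(1 + 2 \cdot 25\right)\right)^{2} - 0 = \left(25 \left(1 + 50\right)\right)^{2} + 0 = \left(25 \cdot 51\right)^{2} + 0 = 1275^{2} + 0 = 1625625 + 0 = 1625625$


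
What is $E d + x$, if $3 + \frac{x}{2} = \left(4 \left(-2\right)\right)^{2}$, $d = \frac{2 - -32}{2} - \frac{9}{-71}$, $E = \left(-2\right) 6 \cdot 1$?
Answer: $- \frac{5930}{71} \approx -83.521$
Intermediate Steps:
$E = -12$ ($E = \left(-12\right) 1 = -12$)
$d = \frac{1216}{71}$ ($d = \left(2 + 32\right) \frac{1}{2} - - \frac{9}{71} = 34 \cdot \frac{1}{2} + \frac{9}{71} = 17 + \frac{9}{71} = \frac{1216}{71} \approx 17.127$)
$x = 122$ ($x = -6 + 2 \left(4 \left(-2\right)\right)^{2} = -6 + 2 \left(-8\right)^{2} = -6 + 2 \cdot 64 = -6 + 128 = 122$)
$E d + x = \left(-12\right) \frac{1216}{71} + 122 = - \frac{14592}{71} + 122 = - \frac{5930}{71}$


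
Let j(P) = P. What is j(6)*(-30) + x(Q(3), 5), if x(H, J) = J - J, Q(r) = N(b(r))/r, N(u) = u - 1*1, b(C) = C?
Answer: -180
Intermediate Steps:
N(u) = -1 + u (N(u) = u - 1 = -1 + u)
Q(r) = (-1 + r)/r
x(H, J) = 0
j(6)*(-30) + x(Q(3), 5) = 6*(-30) + 0 = -180 + 0 = -180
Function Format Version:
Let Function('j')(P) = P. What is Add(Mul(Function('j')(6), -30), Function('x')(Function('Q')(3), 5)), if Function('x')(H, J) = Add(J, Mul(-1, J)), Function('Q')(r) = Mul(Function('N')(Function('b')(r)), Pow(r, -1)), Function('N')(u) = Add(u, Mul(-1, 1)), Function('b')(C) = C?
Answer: -180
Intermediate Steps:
Function('N')(u) = Add(-1, u) (Function('N')(u) = Add(u, -1) = Add(-1, u))
Function('Q')(r) = Mul(Pow(r, -1), Add(-1, r)) (Function('Q')(r) = Mul(Add(-1, r), Pow(r, -1)) = Mul(Pow(r, -1), Add(-1, r)))
Function('x')(H, J) = 0
Add(Mul(Function('j')(6), -30), Function('x')(Function('Q')(3), 5)) = Add(Mul(6, -30), 0) = Add(-180, 0) = -180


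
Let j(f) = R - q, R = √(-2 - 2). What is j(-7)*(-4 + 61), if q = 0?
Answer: 114*I ≈ 114.0*I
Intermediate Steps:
R = 2*I (R = √(-4) = 2*I ≈ 2.0*I)
j(f) = 2*I (j(f) = 2*I - 1*0 = 2*I + 0 = 2*I)
j(-7)*(-4 + 61) = (2*I)*(-4 + 61) = (2*I)*57 = 114*I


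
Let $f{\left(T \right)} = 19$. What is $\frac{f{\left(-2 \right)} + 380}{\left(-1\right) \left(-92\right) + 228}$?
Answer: $\frac{399}{320} \approx 1.2469$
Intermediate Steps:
$\frac{f{\left(-2 \right)} + 380}{\left(-1\right) \left(-92\right) + 228} = \frac{19 + 380}{\left(-1\right) \left(-92\right) + 228} = \frac{399}{92 + 228} = \frac{399}{320}$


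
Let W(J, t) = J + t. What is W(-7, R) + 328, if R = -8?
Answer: 313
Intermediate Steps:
W(-7, R) + 328 = (-7 - 8) + 328 = -15 + 328 = 313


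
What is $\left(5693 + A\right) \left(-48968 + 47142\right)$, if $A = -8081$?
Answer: $4360488$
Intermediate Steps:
$\left(5693 + A\right) \left(-48968 + 47142\right) = \left(5693 - 8081\right) \left(-48968 + 47142\right) = \left(-2388\right) \left(-1826\right) = 4360488$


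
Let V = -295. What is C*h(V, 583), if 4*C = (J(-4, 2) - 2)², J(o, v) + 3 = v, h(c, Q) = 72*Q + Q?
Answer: 383031/4 ≈ 95758.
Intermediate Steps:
h(c, Q) = 73*Q
J(o, v) = -3 + v
C = 9/4 (C = ((-3 + 2) - 2)²/4 = (-1 - 2)²/4 = (¼)*(-3)² = (¼)*9 = 9/4 ≈ 2.2500)
C*h(V, 583) = 9*(73*583)/4 = (9/4)*42559 = 383031/4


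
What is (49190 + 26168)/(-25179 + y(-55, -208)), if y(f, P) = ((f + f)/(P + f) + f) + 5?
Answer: -19819154/6635117 ≈ -2.9870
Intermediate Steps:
y(f, P) = 5 + f + 2*f/(P + f) (y(f, P) = ((2*f)/(P + f) + f) + 5 = (2*f/(P + f) + f) + 5 = (f + 2*f/(P + f)) + 5 = 5 + f + 2*f/(P + f))
(49190 + 26168)/(-25179 + y(-55, -208)) = (49190 + 26168)/(-25179 + ((-55)**2 + 5*(-208) + 7*(-55) - 208*(-55))/(-208 - 55)) = 75358/(-25179 + (3025 - 1040 - 385 + 11440)/(-263)) = 75358/(-25179 - 1/263*13040) = 75358/(-25179 - 13040/263) = 75358/(-6635117/263) = 75358*(-263/6635117) = -19819154/6635117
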